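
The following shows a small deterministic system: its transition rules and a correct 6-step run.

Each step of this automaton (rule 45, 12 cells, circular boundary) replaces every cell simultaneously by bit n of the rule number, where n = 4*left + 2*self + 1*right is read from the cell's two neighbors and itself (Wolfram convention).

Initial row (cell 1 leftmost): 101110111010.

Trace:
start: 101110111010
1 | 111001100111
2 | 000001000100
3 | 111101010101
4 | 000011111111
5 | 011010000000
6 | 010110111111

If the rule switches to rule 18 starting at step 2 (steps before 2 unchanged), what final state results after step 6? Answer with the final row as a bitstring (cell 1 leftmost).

010010010010

(re-executing steps 2..6 under rule 18; state before step 2: 111001100111)
2 | 000110011000
3 | 001001100100
4 | 010110011010
5 | 100001100001
6 | 010010010010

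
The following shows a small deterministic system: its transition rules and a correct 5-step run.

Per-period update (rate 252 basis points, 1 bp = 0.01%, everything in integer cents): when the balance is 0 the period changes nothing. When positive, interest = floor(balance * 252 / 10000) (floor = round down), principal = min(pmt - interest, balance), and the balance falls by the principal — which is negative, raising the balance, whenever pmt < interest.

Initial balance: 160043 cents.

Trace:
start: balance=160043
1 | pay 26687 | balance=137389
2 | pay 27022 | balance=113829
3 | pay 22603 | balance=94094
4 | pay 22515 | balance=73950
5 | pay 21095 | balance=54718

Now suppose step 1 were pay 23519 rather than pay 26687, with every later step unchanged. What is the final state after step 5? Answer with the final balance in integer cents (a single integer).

(re-executing from step 1 with the substitution; state before step 1: balance=160043)
1 | pay 23519 | balance=140557
2 | pay 27022 | balance=117077
3 | pay 22603 | balance=97424
4 | pay 22515 | balance=77364
5 | pay 21095 | balance=58218

58218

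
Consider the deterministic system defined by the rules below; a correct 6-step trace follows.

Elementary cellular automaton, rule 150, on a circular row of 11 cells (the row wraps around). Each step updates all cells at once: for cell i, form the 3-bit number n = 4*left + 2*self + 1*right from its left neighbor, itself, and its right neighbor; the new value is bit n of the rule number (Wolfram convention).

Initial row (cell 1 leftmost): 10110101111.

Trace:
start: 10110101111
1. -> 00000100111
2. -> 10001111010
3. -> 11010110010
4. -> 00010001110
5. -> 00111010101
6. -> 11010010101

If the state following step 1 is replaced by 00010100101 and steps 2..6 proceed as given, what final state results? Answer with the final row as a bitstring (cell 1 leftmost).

00010111101

state after step 1 := 00010100101
2. -> 10110111101
3. -> 00000011000
4. -> 00000100100
5. -> 00001111110
6. -> 00010111101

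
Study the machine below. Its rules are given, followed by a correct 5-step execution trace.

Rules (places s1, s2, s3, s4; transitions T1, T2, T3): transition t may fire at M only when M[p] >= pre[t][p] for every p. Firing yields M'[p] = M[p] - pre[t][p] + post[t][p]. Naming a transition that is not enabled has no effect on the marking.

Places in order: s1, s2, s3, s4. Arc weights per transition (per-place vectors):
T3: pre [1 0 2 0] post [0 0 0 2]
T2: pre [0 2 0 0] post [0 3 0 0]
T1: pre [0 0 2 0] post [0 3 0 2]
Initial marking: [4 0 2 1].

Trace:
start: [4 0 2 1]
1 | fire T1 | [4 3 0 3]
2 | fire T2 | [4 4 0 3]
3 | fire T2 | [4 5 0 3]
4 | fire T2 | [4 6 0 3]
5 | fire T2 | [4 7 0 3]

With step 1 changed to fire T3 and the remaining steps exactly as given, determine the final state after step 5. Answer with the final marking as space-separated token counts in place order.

(re-executing from step 1 with the substitution; state before step 1: [4 0 2 1])
1 | fire T3 | [3 0 0 3]
2 | fire T2 | [3 0 0 3]
3 | fire T2 | [3 0 0 3]
4 | fire T2 | [3 0 0 3]
5 | fire T2 | [3 0 0 3]

3 0 0 3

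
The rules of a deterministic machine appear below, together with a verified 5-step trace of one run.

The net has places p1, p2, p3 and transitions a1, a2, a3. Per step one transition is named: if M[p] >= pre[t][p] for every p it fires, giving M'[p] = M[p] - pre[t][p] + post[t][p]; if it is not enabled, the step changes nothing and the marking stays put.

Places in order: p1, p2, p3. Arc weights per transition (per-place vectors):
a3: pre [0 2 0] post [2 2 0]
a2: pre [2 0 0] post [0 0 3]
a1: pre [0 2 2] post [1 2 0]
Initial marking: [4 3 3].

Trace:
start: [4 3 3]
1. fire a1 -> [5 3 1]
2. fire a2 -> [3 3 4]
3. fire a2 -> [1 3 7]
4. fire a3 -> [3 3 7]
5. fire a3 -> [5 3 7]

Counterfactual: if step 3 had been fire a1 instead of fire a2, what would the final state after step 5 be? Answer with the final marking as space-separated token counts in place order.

8 3 2

(re-executing from step 3 with the substitution; state before step 3: [3 3 4])
3. fire a1 -> [4 3 2]
4. fire a3 -> [6 3 2]
5. fire a3 -> [8 3 2]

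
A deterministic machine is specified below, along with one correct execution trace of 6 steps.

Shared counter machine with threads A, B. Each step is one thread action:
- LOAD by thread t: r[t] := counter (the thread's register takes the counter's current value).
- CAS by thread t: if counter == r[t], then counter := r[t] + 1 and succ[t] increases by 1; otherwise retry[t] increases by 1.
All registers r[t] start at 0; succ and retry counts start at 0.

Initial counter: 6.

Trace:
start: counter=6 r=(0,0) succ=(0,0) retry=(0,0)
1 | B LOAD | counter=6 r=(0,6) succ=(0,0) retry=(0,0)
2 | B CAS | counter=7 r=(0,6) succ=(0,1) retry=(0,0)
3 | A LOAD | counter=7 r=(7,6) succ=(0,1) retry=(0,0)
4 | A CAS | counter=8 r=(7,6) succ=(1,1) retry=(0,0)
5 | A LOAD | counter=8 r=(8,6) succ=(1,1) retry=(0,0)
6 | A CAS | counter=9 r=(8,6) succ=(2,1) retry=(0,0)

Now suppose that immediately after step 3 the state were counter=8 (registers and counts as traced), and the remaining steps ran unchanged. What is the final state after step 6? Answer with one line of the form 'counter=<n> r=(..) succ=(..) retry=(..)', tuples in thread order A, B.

state after step 3 := counter=8 r=(7,6) succ=(0,1) retry=(0,0)
4 | A CAS | counter=8 r=(7,6) succ=(0,1) retry=(1,0)
5 | A LOAD | counter=8 r=(8,6) succ=(0,1) retry=(1,0)
6 | A CAS | counter=9 r=(8,6) succ=(1,1) retry=(1,0)

counter=9 r=(8,6) succ=(1,1) retry=(1,0)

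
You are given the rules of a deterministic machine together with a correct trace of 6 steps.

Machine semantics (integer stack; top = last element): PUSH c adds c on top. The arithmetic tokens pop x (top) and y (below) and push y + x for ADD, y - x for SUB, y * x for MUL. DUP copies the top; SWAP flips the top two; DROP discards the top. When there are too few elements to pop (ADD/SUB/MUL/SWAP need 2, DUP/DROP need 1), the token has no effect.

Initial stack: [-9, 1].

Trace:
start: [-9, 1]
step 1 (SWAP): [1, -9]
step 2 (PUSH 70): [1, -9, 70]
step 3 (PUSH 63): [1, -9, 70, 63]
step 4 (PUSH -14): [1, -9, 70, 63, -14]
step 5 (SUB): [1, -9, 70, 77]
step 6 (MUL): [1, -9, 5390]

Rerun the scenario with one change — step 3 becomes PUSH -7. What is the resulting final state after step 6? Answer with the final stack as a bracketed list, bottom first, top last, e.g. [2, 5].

[1, -9, 490]

(re-executing from step 3 with the substitution; state before step 3: [1, -9, 70])
step 3 (PUSH -7): [1, -9, 70, -7]
step 4 (PUSH -14): [1, -9, 70, -7, -14]
step 5 (SUB): [1, -9, 70, 7]
step 6 (MUL): [1, -9, 490]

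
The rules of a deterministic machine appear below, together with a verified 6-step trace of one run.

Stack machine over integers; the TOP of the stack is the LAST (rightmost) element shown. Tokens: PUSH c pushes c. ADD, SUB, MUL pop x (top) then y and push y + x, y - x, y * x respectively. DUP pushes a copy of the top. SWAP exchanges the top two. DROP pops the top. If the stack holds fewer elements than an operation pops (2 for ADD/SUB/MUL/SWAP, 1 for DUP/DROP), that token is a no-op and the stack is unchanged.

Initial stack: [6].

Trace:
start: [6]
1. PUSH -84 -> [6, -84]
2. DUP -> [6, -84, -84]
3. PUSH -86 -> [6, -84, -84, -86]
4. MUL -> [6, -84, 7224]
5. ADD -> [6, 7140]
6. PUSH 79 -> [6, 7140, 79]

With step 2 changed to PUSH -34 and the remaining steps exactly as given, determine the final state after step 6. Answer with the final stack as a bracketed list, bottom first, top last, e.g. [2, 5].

(re-executing from step 2 with the substitution; state before step 2: [6, -84])
2. PUSH -34 -> [6, -84, -34]
3. PUSH -86 -> [6, -84, -34, -86]
4. MUL -> [6, -84, 2924]
5. ADD -> [6, 2840]
6. PUSH 79 -> [6, 2840, 79]

[6, 2840, 79]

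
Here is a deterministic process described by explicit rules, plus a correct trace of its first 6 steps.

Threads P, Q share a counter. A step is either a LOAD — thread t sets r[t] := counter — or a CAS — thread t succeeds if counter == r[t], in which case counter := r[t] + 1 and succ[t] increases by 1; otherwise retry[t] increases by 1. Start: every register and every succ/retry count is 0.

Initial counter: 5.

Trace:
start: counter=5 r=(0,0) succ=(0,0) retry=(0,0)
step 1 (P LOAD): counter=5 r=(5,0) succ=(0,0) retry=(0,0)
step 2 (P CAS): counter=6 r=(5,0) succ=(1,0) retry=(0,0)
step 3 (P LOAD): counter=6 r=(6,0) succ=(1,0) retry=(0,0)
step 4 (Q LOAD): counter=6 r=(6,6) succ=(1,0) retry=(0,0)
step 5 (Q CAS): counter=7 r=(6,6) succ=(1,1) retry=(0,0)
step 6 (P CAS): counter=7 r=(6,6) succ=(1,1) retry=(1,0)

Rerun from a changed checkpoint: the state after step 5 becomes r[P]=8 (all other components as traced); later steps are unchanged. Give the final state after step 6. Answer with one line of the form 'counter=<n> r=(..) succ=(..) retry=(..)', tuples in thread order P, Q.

state after step 5 := counter=7 r=(8,6) succ=(1,1) retry=(0,0)
step 6 (P CAS): counter=7 r=(8,6) succ=(1,1) retry=(1,0)

counter=7 r=(8,6) succ=(1,1) retry=(1,0)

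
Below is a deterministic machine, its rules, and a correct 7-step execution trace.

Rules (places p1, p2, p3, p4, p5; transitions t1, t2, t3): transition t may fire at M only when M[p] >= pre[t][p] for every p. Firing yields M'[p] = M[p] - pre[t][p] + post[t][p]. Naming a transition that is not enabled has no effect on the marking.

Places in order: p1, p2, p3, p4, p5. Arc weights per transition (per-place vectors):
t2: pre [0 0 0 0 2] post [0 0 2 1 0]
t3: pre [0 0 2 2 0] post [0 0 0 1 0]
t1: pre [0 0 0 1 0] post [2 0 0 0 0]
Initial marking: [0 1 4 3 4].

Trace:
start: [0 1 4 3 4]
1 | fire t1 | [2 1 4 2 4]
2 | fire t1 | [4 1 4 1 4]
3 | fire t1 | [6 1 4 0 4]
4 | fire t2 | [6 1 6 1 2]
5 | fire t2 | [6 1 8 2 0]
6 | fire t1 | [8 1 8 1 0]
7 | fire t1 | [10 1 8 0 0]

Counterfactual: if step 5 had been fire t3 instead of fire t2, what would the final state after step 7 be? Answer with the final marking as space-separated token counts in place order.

8 1 6 0 2

(re-executing from step 5 with the substitution; state before step 5: [6 1 6 1 2])
5 | fire t3 | [6 1 6 1 2]
6 | fire t1 | [8 1 6 0 2]
7 | fire t1 | [8 1 6 0 2]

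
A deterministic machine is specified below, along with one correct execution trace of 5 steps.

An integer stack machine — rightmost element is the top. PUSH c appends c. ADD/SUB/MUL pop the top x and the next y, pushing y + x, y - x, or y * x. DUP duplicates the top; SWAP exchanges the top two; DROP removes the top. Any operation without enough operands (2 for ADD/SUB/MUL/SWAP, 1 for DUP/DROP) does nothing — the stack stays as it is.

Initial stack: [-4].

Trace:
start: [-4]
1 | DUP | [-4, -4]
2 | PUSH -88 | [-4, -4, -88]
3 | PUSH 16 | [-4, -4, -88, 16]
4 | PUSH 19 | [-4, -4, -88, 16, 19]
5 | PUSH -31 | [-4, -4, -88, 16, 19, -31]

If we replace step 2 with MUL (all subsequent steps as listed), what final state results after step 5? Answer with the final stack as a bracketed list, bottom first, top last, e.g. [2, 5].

[16, 16, 19, -31]

(re-executing from step 2 with the substitution; state before step 2: [-4, -4])
2 | MUL | [16]
3 | PUSH 16 | [16, 16]
4 | PUSH 19 | [16, 16, 19]
5 | PUSH -31 | [16, 16, 19, -31]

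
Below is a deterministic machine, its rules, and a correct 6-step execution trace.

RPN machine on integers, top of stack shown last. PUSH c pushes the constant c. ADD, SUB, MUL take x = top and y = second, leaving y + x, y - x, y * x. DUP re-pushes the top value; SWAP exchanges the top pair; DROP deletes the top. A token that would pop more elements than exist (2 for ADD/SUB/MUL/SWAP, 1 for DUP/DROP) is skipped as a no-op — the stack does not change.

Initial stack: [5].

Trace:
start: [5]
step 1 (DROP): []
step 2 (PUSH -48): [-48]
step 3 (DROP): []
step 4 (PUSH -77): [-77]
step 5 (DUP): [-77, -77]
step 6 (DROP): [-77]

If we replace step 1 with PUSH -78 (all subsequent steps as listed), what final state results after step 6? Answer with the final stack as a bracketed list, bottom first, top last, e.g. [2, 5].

[5, -78, -77]

(re-executing from step 1 with the substitution; state before step 1: [5])
step 1 (PUSH -78): [5, -78]
step 2 (PUSH -48): [5, -78, -48]
step 3 (DROP): [5, -78]
step 4 (PUSH -77): [5, -78, -77]
step 5 (DUP): [5, -78, -77, -77]
step 6 (DROP): [5, -78, -77]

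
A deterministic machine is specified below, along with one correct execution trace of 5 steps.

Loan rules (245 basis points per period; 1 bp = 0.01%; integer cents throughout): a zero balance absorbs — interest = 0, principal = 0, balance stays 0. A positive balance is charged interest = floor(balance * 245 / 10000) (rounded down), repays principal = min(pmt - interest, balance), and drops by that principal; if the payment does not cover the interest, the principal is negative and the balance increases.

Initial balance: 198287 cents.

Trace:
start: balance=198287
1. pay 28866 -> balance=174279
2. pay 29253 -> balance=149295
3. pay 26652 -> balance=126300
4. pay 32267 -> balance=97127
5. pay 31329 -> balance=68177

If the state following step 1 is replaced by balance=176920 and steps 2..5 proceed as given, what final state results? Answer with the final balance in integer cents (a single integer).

71088

state after step 1 := balance=176920
2. pay 29253 -> balance=152001
3. pay 26652 -> balance=129073
4. pay 32267 -> balance=99968
5. pay 31329 -> balance=71088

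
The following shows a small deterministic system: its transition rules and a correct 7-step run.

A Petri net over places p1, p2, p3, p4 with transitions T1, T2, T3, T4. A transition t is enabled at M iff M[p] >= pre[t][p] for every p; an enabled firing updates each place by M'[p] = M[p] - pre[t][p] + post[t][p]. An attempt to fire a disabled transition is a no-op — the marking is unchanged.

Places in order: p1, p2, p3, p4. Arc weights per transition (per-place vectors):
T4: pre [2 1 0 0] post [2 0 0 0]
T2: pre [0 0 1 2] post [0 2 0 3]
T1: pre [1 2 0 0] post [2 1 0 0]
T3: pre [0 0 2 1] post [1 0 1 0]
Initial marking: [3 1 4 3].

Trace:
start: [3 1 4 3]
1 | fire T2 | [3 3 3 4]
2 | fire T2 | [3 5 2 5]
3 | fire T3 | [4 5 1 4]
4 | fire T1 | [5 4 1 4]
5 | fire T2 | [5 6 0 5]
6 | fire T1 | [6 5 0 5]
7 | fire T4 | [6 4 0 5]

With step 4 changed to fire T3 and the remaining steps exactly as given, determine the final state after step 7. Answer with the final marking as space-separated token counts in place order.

5 5 0 5

(re-executing from step 4 with the substitution; state before step 4: [4 5 1 4])
4 | fire T3 | [4 5 1 4]
5 | fire T2 | [4 7 0 5]
6 | fire T1 | [5 6 0 5]
7 | fire T4 | [5 5 0 5]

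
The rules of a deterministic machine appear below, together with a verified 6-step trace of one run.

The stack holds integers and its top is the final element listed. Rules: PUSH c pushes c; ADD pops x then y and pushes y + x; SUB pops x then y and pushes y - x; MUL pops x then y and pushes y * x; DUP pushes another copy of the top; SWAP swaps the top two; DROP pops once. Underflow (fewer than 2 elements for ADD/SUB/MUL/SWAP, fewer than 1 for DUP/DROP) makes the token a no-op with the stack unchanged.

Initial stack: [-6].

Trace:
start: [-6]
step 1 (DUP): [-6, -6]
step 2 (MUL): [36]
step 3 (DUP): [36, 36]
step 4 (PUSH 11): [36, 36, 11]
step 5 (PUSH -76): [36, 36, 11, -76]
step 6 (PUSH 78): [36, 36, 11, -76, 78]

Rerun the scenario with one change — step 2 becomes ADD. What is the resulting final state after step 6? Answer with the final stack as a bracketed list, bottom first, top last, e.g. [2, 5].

[-12, -12, 11, -76, 78]

(re-executing from step 2 with the substitution; state before step 2: [-6, -6])
step 2 (ADD): [-12]
step 3 (DUP): [-12, -12]
step 4 (PUSH 11): [-12, -12, 11]
step 5 (PUSH -76): [-12, -12, 11, -76]
step 6 (PUSH 78): [-12, -12, 11, -76, 78]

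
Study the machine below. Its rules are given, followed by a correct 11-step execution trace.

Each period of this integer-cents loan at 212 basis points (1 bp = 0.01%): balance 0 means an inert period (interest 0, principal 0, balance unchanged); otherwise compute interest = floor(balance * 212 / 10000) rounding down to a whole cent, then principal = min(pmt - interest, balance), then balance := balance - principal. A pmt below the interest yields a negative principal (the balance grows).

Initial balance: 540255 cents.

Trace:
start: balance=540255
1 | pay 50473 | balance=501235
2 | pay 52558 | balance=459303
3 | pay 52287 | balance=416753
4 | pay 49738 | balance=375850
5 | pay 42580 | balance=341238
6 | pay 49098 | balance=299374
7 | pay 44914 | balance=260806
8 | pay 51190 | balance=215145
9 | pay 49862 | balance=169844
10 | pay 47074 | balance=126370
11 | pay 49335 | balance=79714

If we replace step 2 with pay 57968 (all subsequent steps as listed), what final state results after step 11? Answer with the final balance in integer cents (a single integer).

73177

(re-executing from step 2 with the substitution; state before step 2: balance=501235)
2 | pay 57968 | balance=453893
3 | pay 52287 | balance=411228
4 | pay 49738 | balance=370208
5 | pay 42580 | balance=335476
6 | pay 49098 | balance=293490
7 | pay 44914 | balance=254797
8 | pay 51190 | balance=209008
9 | pay 49862 | balance=163576
10 | pay 47074 | balance=119969
11 | pay 49335 | balance=73177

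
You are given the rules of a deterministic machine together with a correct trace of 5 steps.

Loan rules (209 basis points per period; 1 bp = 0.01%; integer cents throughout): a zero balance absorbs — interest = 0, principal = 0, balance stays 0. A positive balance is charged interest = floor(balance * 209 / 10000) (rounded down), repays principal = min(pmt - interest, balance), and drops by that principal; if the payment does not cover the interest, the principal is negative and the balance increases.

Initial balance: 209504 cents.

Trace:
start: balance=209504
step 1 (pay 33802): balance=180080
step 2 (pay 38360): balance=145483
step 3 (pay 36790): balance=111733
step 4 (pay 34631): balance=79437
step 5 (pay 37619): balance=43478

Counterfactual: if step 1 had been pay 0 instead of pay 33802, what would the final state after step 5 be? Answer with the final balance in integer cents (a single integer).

80195

(re-executing from step 1 with the substitution; state before step 1: balance=209504)
step 1 (pay 0): balance=213882
step 2 (pay 38360): balance=179992
step 3 (pay 36790): balance=146963
step 4 (pay 34631): balance=115403
step 5 (pay 37619): balance=80195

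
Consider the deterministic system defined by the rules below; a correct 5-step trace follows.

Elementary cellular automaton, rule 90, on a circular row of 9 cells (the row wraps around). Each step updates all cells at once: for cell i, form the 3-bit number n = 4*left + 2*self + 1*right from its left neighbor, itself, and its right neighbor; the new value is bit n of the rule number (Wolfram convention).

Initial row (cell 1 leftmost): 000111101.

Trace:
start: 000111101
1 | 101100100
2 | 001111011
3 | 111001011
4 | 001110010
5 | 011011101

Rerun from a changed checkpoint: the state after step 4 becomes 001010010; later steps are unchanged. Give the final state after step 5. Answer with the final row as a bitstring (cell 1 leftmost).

state after step 4 := 001010010
5 | 010001101

010001101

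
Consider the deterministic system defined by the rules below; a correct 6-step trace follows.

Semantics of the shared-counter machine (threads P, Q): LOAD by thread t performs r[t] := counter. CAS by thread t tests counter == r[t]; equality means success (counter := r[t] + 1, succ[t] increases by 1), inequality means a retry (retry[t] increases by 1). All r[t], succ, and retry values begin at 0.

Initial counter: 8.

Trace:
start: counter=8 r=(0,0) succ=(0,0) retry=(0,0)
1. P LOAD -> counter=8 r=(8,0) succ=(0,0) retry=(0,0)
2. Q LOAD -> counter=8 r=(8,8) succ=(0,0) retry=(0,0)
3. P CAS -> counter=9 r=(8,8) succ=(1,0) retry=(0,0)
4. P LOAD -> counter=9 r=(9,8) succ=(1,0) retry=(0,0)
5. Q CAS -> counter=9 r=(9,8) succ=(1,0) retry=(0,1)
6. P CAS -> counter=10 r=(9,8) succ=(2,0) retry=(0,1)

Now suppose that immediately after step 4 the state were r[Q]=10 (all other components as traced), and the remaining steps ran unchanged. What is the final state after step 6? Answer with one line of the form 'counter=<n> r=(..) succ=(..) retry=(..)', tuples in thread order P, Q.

state after step 4 := counter=9 r=(9,10) succ=(1,0) retry=(0,0)
5. Q CAS -> counter=9 r=(9,10) succ=(1,0) retry=(0,1)
6. P CAS -> counter=10 r=(9,10) succ=(2,0) retry=(0,1)

counter=10 r=(9,10) succ=(2,0) retry=(0,1)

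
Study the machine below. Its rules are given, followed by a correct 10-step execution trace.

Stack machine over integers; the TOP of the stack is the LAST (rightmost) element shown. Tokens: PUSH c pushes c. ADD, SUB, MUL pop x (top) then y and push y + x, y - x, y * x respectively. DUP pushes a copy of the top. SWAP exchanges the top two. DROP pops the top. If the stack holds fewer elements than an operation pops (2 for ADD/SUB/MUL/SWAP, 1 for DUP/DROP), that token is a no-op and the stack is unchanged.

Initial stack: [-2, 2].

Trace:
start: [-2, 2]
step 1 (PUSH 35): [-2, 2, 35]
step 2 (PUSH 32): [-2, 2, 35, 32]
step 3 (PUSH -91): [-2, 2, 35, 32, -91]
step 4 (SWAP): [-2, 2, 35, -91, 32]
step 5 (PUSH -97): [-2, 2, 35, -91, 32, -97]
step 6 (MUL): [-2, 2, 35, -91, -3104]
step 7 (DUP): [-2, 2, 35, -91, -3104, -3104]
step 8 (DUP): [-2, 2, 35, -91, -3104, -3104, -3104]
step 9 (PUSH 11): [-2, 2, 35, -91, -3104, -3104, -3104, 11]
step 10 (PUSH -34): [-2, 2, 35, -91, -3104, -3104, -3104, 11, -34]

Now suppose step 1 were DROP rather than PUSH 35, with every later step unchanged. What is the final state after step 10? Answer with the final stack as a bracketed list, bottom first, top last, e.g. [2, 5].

[-2, -91, -3104, -3104, -3104, 11, -34]

(re-executing from step 1 with the substitution; state before step 1: [-2, 2])
step 1 (DROP): [-2]
step 2 (PUSH 32): [-2, 32]
step 3 (PUSH -91): [-2, 32, -91]
step 4 (SWAP): [-2, -91, 32]
step 5 (PUSH -97): [-2, -91, 32, -97]
step 6 (MUL): [-2, -91, -3104]
step 7 (DUP): [-2, -91, -3104, -3104]
step 8 (DUP): [-2, -91, -3104, -3104, -3104]
step 9 (PUSH 11): [-2, -91, -3104, -3104, -3104, 11]
step 10 (PUSH -34): [-2, -91, -3104, -3104, -3104, 11, -34]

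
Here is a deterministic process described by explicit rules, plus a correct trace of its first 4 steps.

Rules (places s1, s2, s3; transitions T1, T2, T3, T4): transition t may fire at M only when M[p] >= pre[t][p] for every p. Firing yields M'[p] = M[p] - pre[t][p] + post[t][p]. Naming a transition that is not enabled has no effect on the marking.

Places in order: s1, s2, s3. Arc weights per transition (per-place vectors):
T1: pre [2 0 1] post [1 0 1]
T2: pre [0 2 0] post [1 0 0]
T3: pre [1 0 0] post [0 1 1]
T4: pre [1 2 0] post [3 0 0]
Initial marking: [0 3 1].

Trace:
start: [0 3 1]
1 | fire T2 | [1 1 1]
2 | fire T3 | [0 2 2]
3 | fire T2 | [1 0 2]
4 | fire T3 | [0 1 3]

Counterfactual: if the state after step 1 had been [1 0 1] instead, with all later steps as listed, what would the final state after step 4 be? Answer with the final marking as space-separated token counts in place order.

0 1 2

state after step 1 := [1 0 1]
2 | fire T3 | [0 1 2]
3 | fire T2 | [0 1 2]
4 | fire T3 | [0 1 2]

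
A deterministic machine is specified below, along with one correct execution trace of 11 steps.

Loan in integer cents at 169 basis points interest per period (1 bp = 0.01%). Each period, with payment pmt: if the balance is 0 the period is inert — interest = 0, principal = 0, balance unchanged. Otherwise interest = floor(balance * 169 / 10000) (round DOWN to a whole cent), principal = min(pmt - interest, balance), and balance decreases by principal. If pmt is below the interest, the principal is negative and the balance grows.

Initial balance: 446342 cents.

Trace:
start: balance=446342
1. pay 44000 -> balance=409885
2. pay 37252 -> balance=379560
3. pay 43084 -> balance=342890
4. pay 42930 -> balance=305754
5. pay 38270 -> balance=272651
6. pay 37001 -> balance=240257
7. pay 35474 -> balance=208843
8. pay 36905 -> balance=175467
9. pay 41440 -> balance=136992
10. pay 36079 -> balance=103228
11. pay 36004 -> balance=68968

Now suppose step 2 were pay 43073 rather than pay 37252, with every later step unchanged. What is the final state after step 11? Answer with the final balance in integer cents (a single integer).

62200

(re-executing from step 2 with the substitution; state before step 2: balance=409885)
2. pay 43073 -> balance=373739
3. pay 43084 -> balance=336971
4. pay 42930 -> balance=299735
5. pay 38270 -> balance=266530
6. pay 37001 -> balance=234033
7. pay 35474 -> balance=202514
8. pay 36905 -> balance=169031
9. pay 41440 -> balance=130447
10. pay 36079 -> balance=96572
11. pay 36004 -> balance=62200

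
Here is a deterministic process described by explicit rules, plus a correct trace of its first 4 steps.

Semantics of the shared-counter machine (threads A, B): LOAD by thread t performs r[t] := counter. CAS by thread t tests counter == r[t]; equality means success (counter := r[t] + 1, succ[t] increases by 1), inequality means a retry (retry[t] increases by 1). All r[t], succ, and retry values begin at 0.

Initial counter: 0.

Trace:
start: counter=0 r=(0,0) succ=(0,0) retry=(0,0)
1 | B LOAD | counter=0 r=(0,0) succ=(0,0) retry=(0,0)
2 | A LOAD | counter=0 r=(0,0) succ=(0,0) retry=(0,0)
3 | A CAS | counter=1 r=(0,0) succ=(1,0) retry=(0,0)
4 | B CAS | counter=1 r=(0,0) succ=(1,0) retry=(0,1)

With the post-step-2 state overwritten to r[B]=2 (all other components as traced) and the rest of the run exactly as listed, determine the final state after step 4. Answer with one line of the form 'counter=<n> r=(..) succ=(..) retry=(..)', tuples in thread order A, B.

counter=1 r=(0,2) succ=(1,0) retry=(0,1)

state after step 2 := counter=0 r=(0,2) succ=(0,0) retry=(0,0)
3 | A CAS | counter=1 r=(0,2) succ=(1,0) retry=(0,0)
4 | B CAS | counter=1 r=(0,2) succ=(1,0) retry=(0,1)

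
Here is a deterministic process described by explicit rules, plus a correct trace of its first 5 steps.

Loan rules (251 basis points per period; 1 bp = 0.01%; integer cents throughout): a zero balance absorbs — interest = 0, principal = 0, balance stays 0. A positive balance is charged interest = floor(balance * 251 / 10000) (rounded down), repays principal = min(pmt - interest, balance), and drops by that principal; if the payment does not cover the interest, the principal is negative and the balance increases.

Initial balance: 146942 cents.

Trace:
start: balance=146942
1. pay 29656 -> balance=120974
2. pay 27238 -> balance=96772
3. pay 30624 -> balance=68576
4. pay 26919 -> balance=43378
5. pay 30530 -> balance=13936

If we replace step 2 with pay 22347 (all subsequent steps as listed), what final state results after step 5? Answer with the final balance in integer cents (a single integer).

(re-executing from step 2 with the substitution; state before step 2: balance=120974)
2. pay 22347 -> balance=101663
3. pay 30624 -> balance=73590
4. pay 26919 -> balance=48518
5. pay 30530 -> balance=19205

19205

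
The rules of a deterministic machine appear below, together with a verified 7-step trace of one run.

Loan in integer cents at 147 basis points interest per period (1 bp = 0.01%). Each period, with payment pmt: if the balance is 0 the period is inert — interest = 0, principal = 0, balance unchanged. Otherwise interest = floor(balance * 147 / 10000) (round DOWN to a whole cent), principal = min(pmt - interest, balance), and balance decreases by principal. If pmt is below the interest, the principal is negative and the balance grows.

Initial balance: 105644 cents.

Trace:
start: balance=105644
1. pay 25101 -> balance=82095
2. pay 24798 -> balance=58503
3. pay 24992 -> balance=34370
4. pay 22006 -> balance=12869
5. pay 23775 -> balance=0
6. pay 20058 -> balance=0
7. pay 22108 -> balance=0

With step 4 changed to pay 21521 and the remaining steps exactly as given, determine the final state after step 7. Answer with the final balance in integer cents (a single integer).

(re-executing from step 4 with the substitution; state before step 4: balance=34370)
4. pay 21521 -> balance=13354
5. pay 23775 -> balance=0
6. pay 20058 -> balance=0
7. pay 22108 -> balance=0

0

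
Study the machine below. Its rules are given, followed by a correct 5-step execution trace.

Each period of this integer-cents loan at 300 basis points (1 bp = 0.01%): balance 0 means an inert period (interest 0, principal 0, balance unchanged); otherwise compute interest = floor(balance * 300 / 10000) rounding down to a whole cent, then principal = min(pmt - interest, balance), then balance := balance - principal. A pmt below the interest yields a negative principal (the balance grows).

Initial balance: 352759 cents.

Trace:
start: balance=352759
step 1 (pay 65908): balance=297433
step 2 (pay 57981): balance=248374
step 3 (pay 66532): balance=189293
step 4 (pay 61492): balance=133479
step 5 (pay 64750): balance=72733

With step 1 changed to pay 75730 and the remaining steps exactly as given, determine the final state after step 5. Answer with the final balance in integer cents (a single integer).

61679

(re-executing from step 1 with the substitution; state before step 1: balance=352759)
step 1 (pay 75730): balance=287611
step 2 (pay 57981): balance=238258
step 3 (pay 66532): balance=178873
step 4 (pay 61492): balance=122747
step 5 (pay 64750): balance=61679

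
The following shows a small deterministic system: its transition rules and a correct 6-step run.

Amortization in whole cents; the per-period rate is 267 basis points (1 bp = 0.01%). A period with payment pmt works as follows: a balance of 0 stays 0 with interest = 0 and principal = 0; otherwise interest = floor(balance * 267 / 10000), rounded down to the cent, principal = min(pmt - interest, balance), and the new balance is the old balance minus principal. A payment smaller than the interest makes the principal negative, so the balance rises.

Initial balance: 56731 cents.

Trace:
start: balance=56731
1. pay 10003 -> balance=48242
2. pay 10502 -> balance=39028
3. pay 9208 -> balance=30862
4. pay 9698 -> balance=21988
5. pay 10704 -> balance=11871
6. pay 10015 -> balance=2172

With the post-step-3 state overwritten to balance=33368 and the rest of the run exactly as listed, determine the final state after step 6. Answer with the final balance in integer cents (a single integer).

state after step 3 := balance=33368
4. pay 9698 -> balance=24560
5. pay 10704 -> balance=14511
6. pay 10015 -> balance=4883

4883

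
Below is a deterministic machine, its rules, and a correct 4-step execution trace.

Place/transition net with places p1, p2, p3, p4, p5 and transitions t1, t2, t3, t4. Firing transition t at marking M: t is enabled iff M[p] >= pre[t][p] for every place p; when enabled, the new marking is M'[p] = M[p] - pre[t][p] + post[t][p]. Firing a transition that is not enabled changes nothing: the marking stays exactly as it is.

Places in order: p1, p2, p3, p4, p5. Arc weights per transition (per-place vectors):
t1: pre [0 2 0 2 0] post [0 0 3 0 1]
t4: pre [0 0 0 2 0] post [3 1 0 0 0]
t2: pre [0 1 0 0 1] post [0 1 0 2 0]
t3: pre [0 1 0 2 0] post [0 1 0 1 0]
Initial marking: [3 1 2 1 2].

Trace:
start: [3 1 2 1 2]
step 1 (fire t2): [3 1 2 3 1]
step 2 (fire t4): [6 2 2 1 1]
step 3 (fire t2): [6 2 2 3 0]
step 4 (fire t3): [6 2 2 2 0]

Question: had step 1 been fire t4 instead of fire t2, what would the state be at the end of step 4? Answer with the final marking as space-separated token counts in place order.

3 1 2 2 1

(re-executing from step 1 with the substitution; state before step 1: [3 1 2 1 2])
step 1 (fire t4): [3 1 2 1 2]
step 2 (fire t4): [3 1 2 1 2]
step 3 (fire t2): [3 1 2 3 1]
step 4 (fire t3): [3 1 2 2 1]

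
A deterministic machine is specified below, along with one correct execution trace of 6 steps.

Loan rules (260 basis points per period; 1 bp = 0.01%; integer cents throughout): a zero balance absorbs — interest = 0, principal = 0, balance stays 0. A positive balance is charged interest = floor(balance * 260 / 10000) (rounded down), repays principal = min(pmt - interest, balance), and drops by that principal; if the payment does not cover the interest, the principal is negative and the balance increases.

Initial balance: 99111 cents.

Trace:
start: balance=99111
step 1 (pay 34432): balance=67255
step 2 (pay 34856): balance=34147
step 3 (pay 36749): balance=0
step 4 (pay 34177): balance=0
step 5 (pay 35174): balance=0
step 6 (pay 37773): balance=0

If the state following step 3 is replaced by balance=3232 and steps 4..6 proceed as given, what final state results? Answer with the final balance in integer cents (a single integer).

0

state after step 3 := balance=3232
step 4 (pay 34177): balance=0
step 5 (pay 35174): balance=0
step 6 (pay 37773): balance=0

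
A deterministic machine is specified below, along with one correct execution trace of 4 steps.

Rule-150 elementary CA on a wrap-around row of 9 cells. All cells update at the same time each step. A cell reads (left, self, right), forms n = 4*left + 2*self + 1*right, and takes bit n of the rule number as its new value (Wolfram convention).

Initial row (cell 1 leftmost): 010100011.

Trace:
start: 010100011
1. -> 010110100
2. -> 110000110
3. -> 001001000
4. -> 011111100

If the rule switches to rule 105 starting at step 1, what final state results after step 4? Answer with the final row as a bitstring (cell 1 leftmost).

(re-executing steps 1..4 under rule 105; state before step 1: 010100011)
1. -> 101001011
2. -> 110000110
3. -> 110110111
4. -> 011111100

011111100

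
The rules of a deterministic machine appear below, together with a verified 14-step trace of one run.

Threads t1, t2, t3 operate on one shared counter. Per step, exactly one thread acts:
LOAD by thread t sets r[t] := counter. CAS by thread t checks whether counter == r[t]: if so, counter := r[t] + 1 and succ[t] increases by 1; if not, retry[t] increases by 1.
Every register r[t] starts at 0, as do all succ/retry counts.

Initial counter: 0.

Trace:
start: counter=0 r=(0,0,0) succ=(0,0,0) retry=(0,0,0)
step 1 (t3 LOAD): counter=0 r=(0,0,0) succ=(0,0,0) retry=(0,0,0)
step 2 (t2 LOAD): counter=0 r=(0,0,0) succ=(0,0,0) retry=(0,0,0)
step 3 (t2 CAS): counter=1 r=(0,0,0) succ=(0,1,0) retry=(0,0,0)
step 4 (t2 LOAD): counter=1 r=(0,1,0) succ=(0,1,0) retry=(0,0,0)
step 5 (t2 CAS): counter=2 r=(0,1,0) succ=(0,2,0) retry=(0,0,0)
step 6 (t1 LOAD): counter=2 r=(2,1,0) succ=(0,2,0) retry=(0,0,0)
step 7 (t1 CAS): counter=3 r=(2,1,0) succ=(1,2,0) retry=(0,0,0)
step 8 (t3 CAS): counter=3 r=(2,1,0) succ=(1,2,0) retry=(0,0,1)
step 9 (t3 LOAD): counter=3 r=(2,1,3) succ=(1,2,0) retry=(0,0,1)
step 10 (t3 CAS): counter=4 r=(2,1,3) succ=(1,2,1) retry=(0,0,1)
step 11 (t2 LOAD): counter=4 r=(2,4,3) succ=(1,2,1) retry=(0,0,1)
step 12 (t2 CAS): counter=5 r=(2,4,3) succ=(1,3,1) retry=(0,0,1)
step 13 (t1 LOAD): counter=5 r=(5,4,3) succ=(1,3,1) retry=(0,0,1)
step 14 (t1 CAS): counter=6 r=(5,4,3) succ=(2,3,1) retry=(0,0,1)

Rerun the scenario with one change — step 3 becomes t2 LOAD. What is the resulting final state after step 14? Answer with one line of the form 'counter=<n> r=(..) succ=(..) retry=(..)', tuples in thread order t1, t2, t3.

(re-executing from step 3 with the substitution; state before step 3: counter=0 r=(0,0,0) succ=(0,0,0) retry=(0,0,0))
step 3 (t2 LOAD): counter=0 r=(0,0,0) succ=(0,0,0) retry=(0,0,0)
step 4 (t2 LOAD): counter=0 r=(0,0,0) succ=(0,0,0) retry=(0,0,0)
step 5 (t2 CAS): counter=1 r=(0,0,0) succ=(0,1,0) retry=(0,0,0)
step 6 (t1 LOAD): counter=1 r=(1,0,0) succ=(0,1,0) retry=(0,0,0)
step 7 (t1 CAS): counter=2 r=(1,0,0) succ=(1,1,0) retry=(0,0,0)
step 8 (t3 CAS): counter=2 r=(1,0,0) succ=(1,1,0) retry=(0,0,1)
step 9 (t3 LOAD): counter=2 r=(1,0,2) succ=(1,1,0) retry=(0,0,1)
step 10 (t3 CAS): counter=3 r=(1,0,2) succ=(1,1,1) retry=(0,0,1)
step 11 (t2 LOAD): counter=3 r=(1,3,2) succ=(1,1,1) retry=(0,0,1)
step 12 (t2 CAS): counter=4 r=(1,3,2) succ=(1,2,1) retry=(0,0,1)
step 13 (t1 LOAD): counter=4 r=(4,3,2) succ=(1,2,1) retry=(0,0,1)
step 14 (t1 CAS): counter=5 r=(4,3,2) succ=(2,2,1) retry=(0,0,1)

counter=5 r=(4,3,2) succ=(2,2,1) retry=(0,0,1)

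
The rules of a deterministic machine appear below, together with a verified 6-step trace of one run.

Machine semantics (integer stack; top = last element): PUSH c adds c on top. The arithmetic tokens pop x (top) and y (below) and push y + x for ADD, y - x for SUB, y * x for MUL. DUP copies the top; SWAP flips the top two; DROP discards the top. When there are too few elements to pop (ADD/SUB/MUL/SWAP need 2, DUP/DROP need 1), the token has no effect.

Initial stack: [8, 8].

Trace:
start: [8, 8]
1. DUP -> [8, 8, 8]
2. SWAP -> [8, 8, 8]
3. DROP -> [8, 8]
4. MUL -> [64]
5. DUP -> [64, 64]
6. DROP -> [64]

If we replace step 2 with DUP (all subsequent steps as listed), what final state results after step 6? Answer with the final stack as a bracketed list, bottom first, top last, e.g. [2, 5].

[8, 64]

(re-executing from step 2 with the substitution; state before step 2: [8, 8, 8])
2. DUP -> [8, 8, 8, 8]
3. DROP -> [8, 8, 8]
4. MUL -> [8, 64]
5. DUP -> [8, 64, 64]
6. DROP -> [8, 64]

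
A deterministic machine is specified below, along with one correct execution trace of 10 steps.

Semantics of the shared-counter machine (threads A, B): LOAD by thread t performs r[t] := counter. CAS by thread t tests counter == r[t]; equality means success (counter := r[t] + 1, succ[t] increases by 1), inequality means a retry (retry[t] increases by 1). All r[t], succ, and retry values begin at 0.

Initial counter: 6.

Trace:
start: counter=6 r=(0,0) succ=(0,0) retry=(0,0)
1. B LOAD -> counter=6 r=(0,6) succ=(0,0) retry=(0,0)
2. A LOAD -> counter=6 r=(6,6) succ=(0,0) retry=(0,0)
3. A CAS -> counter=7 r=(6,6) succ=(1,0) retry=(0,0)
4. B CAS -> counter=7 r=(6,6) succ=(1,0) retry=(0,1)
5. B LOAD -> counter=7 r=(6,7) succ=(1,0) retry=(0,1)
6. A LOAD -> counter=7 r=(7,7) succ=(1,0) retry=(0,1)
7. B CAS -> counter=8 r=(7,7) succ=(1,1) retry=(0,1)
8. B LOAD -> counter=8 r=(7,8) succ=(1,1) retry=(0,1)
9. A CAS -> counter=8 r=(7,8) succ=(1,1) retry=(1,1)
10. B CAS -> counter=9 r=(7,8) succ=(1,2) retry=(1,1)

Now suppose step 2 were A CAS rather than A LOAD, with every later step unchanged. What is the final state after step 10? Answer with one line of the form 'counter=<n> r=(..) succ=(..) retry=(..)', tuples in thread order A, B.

counter=9 r=(7,8) succ=(0,3) retry=(3,0)

(re-executing from step 2 with the substitution; state before step 2: counter=6 r=(0,6) succ=(0,0) retry=(0,0))
2. A CAS -> counter=6 r=(0,6) succ=(0,0) retry=(1,0)
3. A CAS -> counter=6 r=(0,6) succ=(0,0) retry=(2,0)
4. B CAS -> counter=7 r=(0,6) succ=(0,1) retry=(2,0)
5. B LOAD -> counter=7 r=(0,7) succ=(0,1) retry=(2,0)
6. A LOAD -> counter=7 r=(7,7) succ=(0,1) retry=(2,0)
7. B CAS -> counter=8 r=(7,7) succ=(0,2) retry=(2,0)
8. B LOAD -> counter=8 r=(7,8) succ=(0,2) retry=(2,0)
9. A CAS -> counter=8 r=(7,8) succ=(0,2) retry=(3,0)
10. B CAS -> counter=9 r=(7,8) succ=(0,3) retry=(3,0)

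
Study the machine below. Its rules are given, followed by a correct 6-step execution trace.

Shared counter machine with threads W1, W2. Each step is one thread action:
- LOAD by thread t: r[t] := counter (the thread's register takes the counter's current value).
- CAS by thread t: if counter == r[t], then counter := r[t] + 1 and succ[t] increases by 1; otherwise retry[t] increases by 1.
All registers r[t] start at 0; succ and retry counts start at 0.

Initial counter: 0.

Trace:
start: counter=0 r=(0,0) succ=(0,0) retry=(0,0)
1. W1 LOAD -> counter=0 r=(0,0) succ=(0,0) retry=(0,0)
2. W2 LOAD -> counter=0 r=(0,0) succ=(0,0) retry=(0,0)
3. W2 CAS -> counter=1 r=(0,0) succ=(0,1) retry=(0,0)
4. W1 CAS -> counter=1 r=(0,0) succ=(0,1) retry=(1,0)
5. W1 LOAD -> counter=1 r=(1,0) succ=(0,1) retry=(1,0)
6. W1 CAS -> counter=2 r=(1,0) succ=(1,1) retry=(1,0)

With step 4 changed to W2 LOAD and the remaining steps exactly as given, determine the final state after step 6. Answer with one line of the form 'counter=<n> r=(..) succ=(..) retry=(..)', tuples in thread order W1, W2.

counter=2 r=(1,1) succ=(1,1) retry=(0,0)

(re-executing from step 4 with the substitution; state before step 4: counter=1 r=(0,0) succ=(0,1) retry=(0,0))
4. W2 LOAD -> counter=1 r=(0,1) succ=(0,1) retry=(0,0)
5. W1 LOAD -> counter=1 r=(1,1) succ=(0,1) retry=(0,0)
6. W1 CAS -> counter=2 r=(1,1) succ=(1,1) retry=(0,0)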